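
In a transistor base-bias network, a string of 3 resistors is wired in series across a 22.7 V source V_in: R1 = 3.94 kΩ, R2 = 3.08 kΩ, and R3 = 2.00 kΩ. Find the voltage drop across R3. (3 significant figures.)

V ≈ 5.03 V

Series total: ΣR = 3.94 + 3.08 + 2.00 = 9.020 kΩ.
By the voltage-divider rule, V = 22.7 × 2.000/9.020 = 5.033 V.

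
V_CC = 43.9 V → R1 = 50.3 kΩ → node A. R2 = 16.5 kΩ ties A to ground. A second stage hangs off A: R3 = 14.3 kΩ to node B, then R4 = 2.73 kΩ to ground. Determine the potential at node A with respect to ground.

Looking into the second stage from A: R3 + R4 = 17.03 kΩ appears in parallel with R2.
R2 ‖ (R3+R4) = 8.380 kΩ.
So V_A = 43.9 × 0.1428 = 6.270 V.

V_A ≈ 6.27 V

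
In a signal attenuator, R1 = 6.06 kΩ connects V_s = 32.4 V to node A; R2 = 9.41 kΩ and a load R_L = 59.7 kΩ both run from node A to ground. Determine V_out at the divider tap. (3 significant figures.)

First combine the lower leg with the load: R2 ‖ R_L = 8.129 kΩ.
Now apply the divider: V_out = 32.4 × 0.5729 = 18.56 V.

V_out ≈ 18.6 V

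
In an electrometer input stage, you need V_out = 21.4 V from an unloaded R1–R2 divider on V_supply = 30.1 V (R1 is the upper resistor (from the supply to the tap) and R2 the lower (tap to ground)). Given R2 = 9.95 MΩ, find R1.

R1 ≈ 4.05 MΩ

V_out/V_supply = R2/(R1+R2) = 0.7110.
R1 = R2·(1/k − 1) = 9.95 × 0.4065 = 4.045 MΩ.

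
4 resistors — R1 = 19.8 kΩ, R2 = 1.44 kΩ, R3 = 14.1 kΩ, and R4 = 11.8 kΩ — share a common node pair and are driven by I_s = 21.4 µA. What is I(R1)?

Total conductance ΣG = 1/19.8 + 1/1.44 + 1/14.1 + 1/11.8 = 0.9006 (units of 1/kΩ).
Current divider: I(R1) = I_s · G_k/ΣG = 21.4 × (0.05051/0.9006) = 21.4 × 0.05608 = 1.200 µA.

I ≈ 1.20 µA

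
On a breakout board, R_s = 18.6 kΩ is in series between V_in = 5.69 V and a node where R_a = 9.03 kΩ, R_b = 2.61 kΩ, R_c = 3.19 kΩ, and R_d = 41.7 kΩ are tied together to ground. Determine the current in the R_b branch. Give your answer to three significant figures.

Combine the parallel branches: R_p = (1/9.03 + 1/2.61 + 1/3.19 + 1/41.7)⁻¹ = 1.203 kΩ.
V_A by voltage divider: V_A = 5.69 × 1.203/(18.6 + 1.203) = 0.3456 V.
Branch current I = V_A/R_b = 0.3456/2.61 = 0.1324 mA.

I ≈ 0.132 mA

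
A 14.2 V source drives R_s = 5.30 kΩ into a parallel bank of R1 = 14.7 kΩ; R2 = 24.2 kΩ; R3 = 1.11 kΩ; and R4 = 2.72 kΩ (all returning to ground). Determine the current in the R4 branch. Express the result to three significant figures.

I ≈ 0.629 mA

Combine the parallel branches: R_p = (1/14.7 + 1/24.2 + 1/1.11 + 1/2.72)⁻¹ = 0.7257 kΩ.
Node voltage V_A = V_in · R_p/(R_s + R_p) = 14.2 × 0.1204 = 1.710 V.
I(R4) = V_A / R4 = 1.710/2.72 = 0.6288 mA.
(Check via current divider: I_total = 2.357 mA; share G_k/ΣG = 0.2668 → same result.)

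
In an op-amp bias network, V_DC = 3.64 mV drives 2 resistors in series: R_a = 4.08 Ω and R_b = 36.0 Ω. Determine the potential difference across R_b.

V ≈ 3.27 mV

Series total: ΣR = 4.08 + 36.0 = 40.08 Ω.
V = V_DC · R/ΣR = 3.64 × 0.8982 = 3.269 mV.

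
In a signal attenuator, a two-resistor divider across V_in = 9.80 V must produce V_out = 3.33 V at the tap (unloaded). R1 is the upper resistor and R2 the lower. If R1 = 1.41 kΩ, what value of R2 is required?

R2 ≈ 0.726 kΩ

Required fraction k = V_out/V_in = 0.3398.
Rearranging, R2 = R1·k/(1−k) = 1.41 × 0.5147 = 0.7257 kΩ.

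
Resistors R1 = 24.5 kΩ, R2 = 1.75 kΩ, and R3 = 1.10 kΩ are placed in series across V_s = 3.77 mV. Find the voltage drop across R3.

Total series resistance ΣR = 24.5 + 1.75 + 1.10 = 27.35 kΩ.
By the voltage-divider rule, V = 3.77 × 1.100/27.35 = 0.1516 mV.

V ≈ 0.152 mV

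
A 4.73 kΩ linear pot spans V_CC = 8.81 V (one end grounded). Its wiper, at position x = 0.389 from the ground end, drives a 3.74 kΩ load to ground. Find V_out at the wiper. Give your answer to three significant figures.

V_out ≈ 2.64 V

Split the track: R_lower = x·R_p = 1.840 kΩ, R_upper = (1−x)·R_p = 2.890 kΩ.
Lower segment in parallel with the load: 1.840 ‖ 3.74 = 1.233 kΩ.
V_out = 8.81 × 1.233/(2.890 + 1.233) = 2.635 V.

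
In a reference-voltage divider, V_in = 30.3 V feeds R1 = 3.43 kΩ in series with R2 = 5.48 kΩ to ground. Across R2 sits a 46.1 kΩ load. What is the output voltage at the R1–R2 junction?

V_out ≈ 17.8 V

The load sits in parallel with R2, giving an effective lower resistance R2' = R2·R_L/(R2+R_L) = 4.898 kΩ.
Then V_out = V_in · R2'/(R1 + R2') = 30.3 × 4.898/8.328 = 17.82 V.
(Unloaded it would be 18.6 V; the load pulls it down.)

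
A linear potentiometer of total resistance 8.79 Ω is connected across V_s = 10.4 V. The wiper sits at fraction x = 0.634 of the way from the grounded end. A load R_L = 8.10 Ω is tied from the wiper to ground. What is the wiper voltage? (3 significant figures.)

Split the track: R_lower = x·R_p = 5.573 Ω, R_upper = (1−x)·R_p = 3.217 Ω.
Lower segment in parallel with the load: 5.573 ‖ 8.10 = 3.301 Ω.
V_out = 10.4 × 3.301/(3.217 + 3.301) = 5.267 V.

V_out ≈ 5.27 V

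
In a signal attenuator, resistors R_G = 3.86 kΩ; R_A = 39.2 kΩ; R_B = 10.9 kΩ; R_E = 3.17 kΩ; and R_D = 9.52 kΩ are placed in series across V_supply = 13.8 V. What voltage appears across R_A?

V ≈ 8.12 V

Total series resistance ΣR = 3.86 + 39.2 + 10.9 + 3.17 + 9.52 = 66.65 kΩ.
V = V_supply · R/ΣR = 13.8 × 0.5881 = 8.116 V.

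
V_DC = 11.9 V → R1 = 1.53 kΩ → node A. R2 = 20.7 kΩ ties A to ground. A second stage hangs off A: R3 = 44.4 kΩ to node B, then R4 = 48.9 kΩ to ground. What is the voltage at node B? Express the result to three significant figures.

V_B ≈ 5.72 V

The second stage (R3 + R4 = 93.30 kΩ) loads node A in parallel with R2.
R2 ‖ (R3+R4) = 16.94 kΩ.
So V_A = 11.9 × 0.9172 = 10.91 V.
V_B = V_A × 0.5241 = 5.720 V.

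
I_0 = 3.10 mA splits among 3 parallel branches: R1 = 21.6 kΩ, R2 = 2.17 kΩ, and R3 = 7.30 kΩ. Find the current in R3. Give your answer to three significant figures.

I ≈ 0.659 mA

Conductances: ΣG = 1/21.6 + 1/2.17 + 1/7.30 = 0.6441 (1/kΩ).
Current divider: I(R3) = I_0 · G_k/ΣG = 3.10 × (0.1370/0.6441) = 3.10 × 0.2127 = 0.6593 mA.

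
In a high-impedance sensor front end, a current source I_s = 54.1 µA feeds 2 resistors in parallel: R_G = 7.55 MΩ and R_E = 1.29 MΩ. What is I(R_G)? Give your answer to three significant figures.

With just two branches, the current splits inversely with resistance.
I(R_G) = 54.1 × 1.29/(7.55 + 1.29) = 54.1 × 0.1459 = 7.895 µA.

I ≈ 7.89 µA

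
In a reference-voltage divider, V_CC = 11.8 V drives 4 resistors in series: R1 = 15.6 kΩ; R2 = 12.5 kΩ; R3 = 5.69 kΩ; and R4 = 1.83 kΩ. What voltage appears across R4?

V ≈ 0.606 V

ΣR = 15.6 + 12.5 + 5.69 + 1.83 = 35.62 kΩ.
Voltage divider: V = V_CC · (1.830 / 35.62) = 11.8 × 0.05138 = 0.6062 V.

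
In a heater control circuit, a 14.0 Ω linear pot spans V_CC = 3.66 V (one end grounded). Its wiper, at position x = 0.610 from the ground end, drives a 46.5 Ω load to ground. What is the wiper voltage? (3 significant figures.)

Lower segment x·R_p = 8.540 Ω; upper segment (1−x)·R_p = 5.460 Ω.
(x·R_p) ‖ R_L = 7.215 Ω.
Then V_out = V_CC · 7.215/(5.460 + 7.215) = 2.083 V.
(Unloaded: V_out = x·V_CC = 2.23 V.)

V_out ≈ 2.08 V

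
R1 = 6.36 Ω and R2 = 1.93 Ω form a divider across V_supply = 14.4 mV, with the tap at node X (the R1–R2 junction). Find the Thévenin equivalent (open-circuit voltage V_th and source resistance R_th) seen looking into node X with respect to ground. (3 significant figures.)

V_th is the unloaded tap voltage: V_supply · R2/(R1+R2) = 14.4 × 0.2328 = 3.352 mV.
Looking into X with the source shorted: R_th = R1·R2/(R1+R2) = 6.360 × 1.93/8.290 = 1.481 Ω.

V_th ≈ 3.35 mV, R_th ≈ 1.48 Ω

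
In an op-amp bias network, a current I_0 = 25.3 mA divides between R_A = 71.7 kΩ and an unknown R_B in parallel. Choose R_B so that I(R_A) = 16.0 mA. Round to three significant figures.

R_B ≈ 123 kΩ

Two-branch current divider: I_A = I_0 · R_B/(R_A + R_B).
With f = 0.6324, R_B = R_A · f/(1−f) = 71.7 × 1.720 = 123.4 kΩ.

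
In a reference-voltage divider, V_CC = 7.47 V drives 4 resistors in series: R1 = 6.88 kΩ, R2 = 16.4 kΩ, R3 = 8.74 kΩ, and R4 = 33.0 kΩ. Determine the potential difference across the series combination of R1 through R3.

V ≈ 3.68 V

Series total: ΣR = 6.88 + 16.4 + 8.74 + 33.0 = 65.02 kΩ.
R_{R1..R3} = 6.88 + 16.4 + 8.74 = 32.02 kΩ.
By the voltage-divider rule, V = 7.47 × 32.02/65.02 = 3.679 V.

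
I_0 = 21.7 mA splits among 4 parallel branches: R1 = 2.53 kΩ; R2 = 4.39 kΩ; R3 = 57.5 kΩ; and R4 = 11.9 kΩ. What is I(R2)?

Total conductance ΣG = 1/2.53 + 1/4.39 + 1/57.5 + 1/11.9 = 0.7245 (units of 1/kΩ).
Current divider: I(R2) = I_0 · G_k/ΣG = 21.7 × (0.2278/0.7245) = 21.7 × 0.3144 = 6.823 mA.

I ≈ 6.82 mA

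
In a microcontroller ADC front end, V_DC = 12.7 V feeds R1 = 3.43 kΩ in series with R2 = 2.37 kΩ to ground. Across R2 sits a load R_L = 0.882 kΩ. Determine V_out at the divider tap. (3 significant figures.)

V_out ≈ 2.00 V

First combine the lower leg with the load: R2 ‖ R_L = 0.6428 kΩ.
Then V_out = V_DC · R2'/(R1 + R2') = 12.7 × 0.6428/4.073 = 2.004 V.
(Unloaded it would be 5.19 V; the load pulls it down.)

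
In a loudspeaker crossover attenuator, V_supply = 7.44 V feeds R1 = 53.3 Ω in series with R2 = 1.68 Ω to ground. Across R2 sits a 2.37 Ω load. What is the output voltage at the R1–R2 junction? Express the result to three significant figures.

First combine the lower leg with the load: R2 ‖ R_L = 0.9831 Ω.
Voltage divider with the loaded lower leg: V_out = 7.44 × 0.9831/(53.3 + 0.9831) = 7.44 × 0.01811 = 0.1347 V.
(Unloaded it would be 0.227 V; the load pulls it down.)

V_out ≈ 0.135 V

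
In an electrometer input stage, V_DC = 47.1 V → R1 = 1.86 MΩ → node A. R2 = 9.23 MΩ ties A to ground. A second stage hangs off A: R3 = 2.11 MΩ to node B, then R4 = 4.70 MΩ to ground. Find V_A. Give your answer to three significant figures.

V_A ≈ 31.9 V

Node A sees R2 in parallel with the series input of stage 2, R3 + R4 = 6.810 MΩ.
Effective lower resistance at A: R2 ‖ 6.810 = 3.919 MΩ.
First divider: V_A = V_DC · 3.919/(1.86 + 3.919) = 31.94 V.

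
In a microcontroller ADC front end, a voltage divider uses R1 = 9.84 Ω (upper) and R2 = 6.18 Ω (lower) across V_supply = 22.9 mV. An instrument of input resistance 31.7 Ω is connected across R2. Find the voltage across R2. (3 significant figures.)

The load sits in parallel with R2, giving an effective lower resistance R2' = R2·R_L/(R2+R_L) = 5.172 Ω.
Now apply the divider: V_out = 22.9 × 0.3445 = 7.889 mV.

V_out ≈ 7.89 mV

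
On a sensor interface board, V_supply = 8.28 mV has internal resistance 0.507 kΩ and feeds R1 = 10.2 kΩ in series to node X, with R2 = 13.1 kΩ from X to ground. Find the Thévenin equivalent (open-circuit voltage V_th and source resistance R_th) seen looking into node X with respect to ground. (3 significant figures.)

R1' = 0.507 + 10.2 = 10.71 kΩ (source resistance + R1).
With X open, the divider is unloaded: V_th = 8.28 × 13.1/23.81 = 4.556 mV.
Zeroing V_supply shorts the top of R1' to ground, so R_th = R1' ‖ R2 = 5.892 kΩ.

V_th ≈ 4.56 mV, R_th ≈ 5.89 kΩ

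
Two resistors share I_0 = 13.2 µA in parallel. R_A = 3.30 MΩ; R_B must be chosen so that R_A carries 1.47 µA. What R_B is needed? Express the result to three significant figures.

R_B ≈ 0.414 MΩ

The fraction through R_A equals R_B/(R_A+R_B).
1.47/13.2 = R_B/(R_A + R_B) → R_B = R_A · (0.1114)/(1 − 0.1114) = 3.30 × 0.1253 = 0.4136 MΩ.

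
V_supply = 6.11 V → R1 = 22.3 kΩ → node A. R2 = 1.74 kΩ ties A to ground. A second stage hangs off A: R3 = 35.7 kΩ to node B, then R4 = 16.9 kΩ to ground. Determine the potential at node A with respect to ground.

V_A ≈ 0.429 V

The second stage (R3 + R4 = 52.60 kΩ) loads node A in parallel with R2.
R2 ‖ (R3+R4) = 1.684 kΩ.
First divider: V_A = V_supply · 1.684/(22.3 + 1.684) = 0.4291 V.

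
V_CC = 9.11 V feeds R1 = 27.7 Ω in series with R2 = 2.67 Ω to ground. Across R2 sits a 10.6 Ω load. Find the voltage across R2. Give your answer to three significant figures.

R2 ‖ R_L = (2.67 × 10.6)/(2.67 + 10.6) = 2.133 Ω.
Then V_out = V_CC · R2'/(R1 + R2') = 9.11 × 2.133/29.83 = 0.6513 V.

V_out ≈ 0.651 V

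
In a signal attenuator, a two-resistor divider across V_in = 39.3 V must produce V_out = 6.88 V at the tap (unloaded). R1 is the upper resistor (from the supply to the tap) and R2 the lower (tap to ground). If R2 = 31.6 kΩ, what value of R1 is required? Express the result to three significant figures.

The divider ratio is R2/(R1+R2) = 6.88/39.3 = 0.1751.
Rearranging, R1 = R2·(1−k)/k = 31.6 × 4.712 = 148.9 kΩ.

R1 ≈ 149 kΩ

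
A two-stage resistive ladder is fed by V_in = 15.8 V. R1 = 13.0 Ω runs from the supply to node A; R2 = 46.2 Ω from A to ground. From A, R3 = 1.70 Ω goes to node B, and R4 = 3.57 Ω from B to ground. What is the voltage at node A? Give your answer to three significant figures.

V_A ≈ 4.22 V

Node A sees R2 in parallel with the series input of stage 2, R3 + R4 = 5.270 Ω.
Effective lower resistance at A: R2 ‖ 5.270 = 4.730 Ω.
V_A = 15.8 × 4.730/(13.0 + 4.730) = 4.215 V.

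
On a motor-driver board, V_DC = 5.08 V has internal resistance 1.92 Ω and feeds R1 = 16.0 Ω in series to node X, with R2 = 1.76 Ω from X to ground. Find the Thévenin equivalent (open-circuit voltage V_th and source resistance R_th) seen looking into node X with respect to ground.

R1' = 1.92 + 16.0 = 17.92 Ω (source resistance + R1).
Open-circuit (no load on X): V_th = V_DC · R2/(R1' + R2) = 5.08 × 1.76/(17.92 + 1.76) = 0.4543 V.
Looking into X with the source shorted: R_th = R1'·R2/(R1'+R2) = 17.92 × 1.76/19.68 = 1.603 Ω.

V_th ≈ 0.454 V, R_th ≈ 1.60 Ω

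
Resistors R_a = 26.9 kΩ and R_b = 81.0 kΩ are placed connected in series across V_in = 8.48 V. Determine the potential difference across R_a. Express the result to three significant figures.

Total series resistance ΣR = 26.9 + 81.0 = 107.9 kΩ.
By the voltage-divider rule, V = 8.48 × 26.90/107.9 = 2.114 V.

V ≈ 2.11 V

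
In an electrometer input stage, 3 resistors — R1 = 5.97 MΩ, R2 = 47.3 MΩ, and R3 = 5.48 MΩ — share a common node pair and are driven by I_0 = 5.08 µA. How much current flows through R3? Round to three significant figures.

Total conductance ΣG = 1/5.97 + 1/47.3 + 1/5.48 = 0.3711 (units of 1/MΩ).
By the current-divider rule, I = I_0 · G_k/ΣG = 5.08 × 0.4917 = 2.498 µA.

I ≈ 2.50 µA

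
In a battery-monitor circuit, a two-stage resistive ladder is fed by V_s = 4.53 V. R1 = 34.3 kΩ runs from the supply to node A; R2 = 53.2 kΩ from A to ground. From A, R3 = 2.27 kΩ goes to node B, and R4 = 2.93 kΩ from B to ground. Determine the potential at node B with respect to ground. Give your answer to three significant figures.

V_B ≈ 0.310 V

Looking into the second stage from A: R3 + R4 = 5.200 kΩ appears in parallel with R2.
Effective lower resistance at A: R2 ‖ 5.200 = 4.737 kΩ.
First divider: V_A = V_s · 4.737/(34.3 + 4.737) = 0.5497 V.
Then the unloaded second divider: V_B = V_A × R4/(R3+R4) = 0.5497 × 0.5635 = 0.3097 V.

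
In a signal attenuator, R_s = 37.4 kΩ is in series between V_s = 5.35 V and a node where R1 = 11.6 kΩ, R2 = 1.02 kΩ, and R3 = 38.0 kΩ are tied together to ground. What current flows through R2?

Combine the parallel branches: R_p = (1/11.6 + 1/1.02 + 1/38.0)⁻¹ = 0.9150 kΩ.
V_A by voltage divider: V_A = 5.35 × 0.9150/(37.4 + 0.9150) = 0.1278 V.
I(R2) = V_A / R2 = 0.1278/1.02 = 0.1253 mA.

I ≈ 0.125 mA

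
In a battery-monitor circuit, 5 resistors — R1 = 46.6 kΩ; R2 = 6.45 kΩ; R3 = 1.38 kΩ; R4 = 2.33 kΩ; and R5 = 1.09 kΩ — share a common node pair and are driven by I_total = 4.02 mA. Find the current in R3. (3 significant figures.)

I ≈ 1.30 mA

Total conductance ΣG = 1/46.6 + 1/6.45 + 1/1.38 + 1/2.33 + 1/1.09 = 2.248 (units of 1/kΩ).
R3 takes the fraction G_k/ΣG = 0.7246/2.248 = 0.3224, so I = 4.02 × 0.3224 = 1.296 mA.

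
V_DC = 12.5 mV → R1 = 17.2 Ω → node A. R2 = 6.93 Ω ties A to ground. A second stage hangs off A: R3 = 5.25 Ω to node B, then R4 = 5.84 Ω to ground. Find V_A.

V_A ≈ 2.48 mV

The second stage (R3 + R4 = 11.09 Ω) loads node A in parallel with R2.
R2 ‖ (R3+R4) = 4.265 Ω.
First divider: V_A = V_DC · 4.265/(17.2 + 4.265) = 2.484 mV.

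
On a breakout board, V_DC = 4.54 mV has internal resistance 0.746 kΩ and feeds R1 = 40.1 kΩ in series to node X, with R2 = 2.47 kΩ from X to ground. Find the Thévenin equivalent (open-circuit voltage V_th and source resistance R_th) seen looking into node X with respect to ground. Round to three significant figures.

R1' = 0.746 + 40.1 = 40.85 kΩ (source resistance + R1).
Open-circuit (no load on X): V_th = V_DC · R2/(R1' + R2) = 4.54 × 2.47/(40.85 + 2.47) = 0.2589 mV.
With V_DC suppressed (replaced by a short), R_th = R1' ‖ R2 = (40.85 × 2.47)/(40.85 + 2.47) = 2.329 kΩ.

V_th ≈ 0.259 mV, R_th ≈ 2.33 kΩ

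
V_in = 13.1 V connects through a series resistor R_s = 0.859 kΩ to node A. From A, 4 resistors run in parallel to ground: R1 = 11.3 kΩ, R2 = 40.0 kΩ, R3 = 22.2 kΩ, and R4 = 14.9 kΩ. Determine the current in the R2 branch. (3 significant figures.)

Equivalent of the parallel group: R_p = 4.432 kΩ.
V_A by voltage divider: V_A = 13.1 × 4.432/(0.859 + 4.432) = 10.97 V.
I(R2) = V_A / R2 = 10.97/40.0 = 0.2743 mA.

I ≈ 0.274 mA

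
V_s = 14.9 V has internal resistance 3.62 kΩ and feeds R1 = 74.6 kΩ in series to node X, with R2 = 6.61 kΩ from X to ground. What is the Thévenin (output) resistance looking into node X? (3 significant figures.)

R1' = 3.62 + 74.6 = 78.22 kΩ (source resistance + R1).
Zeroing V_s shorts the top of R1' to ground, so R_th = R1' ‖ R2 = 6.095 kΩ.

R_th ≈ 6.09 kΩ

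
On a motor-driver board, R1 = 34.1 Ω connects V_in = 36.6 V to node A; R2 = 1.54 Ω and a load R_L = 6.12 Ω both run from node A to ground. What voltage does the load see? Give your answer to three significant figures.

R2 ‖ R_L = (1.54 × 6.12)/(1.54 + 6.12) = 1.230 Ω.
Then V_out = V_in · R2'/(R1 + R2') = 36.6 × 1.230/35.33 = 1.275 V.
(Unloaded it would be 1.58 V; the load pulls it down.)

V_out ≈ 1.27 V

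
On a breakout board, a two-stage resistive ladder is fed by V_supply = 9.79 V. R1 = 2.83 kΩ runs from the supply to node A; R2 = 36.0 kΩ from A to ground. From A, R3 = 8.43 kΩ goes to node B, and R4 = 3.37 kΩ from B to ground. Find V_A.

Node A sees R2 in parallel with the series input of stage 2, R3 + R4 = 11.80 kΩ.
R2 ‖ (R3+R4) = 8.887 kΩ.
So V_A = 9.79 × 0.7585 = 7.425 V.

V_A ≈ 7.43 V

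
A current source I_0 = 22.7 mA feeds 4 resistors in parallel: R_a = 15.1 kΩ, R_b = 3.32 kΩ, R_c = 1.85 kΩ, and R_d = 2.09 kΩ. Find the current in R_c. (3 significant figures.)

Conductances: ΣG = 1/15.1 + 1/3.32 + 1/1.85 + 1/2.09 = 1.386 (1/kΩ).
Current divider: I(R_c) = I_0 · G_k/ΣG = 22.7 × (0.5405/1.386) = 22.7 × 0.3899 = 8.850 mA.

I ≈ 8.85 mA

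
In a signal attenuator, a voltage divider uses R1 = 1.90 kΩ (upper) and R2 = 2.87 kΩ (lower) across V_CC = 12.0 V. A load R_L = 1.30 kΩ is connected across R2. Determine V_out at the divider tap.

The load sits in parallel with R2, giving an effective lower resistance R2' = R2·R_L/(R2+R_L) = 0.8947 kΩ.
Now apply the divider: V_out = 12.0 × 0.3201 = 3.842 V.

V_out ≈ 3.84 V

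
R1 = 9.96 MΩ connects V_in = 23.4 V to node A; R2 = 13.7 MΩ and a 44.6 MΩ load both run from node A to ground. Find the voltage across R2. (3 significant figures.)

R2 ‖ R_L = (13.7 × 44.6)/(13.7 + 44.6) = 10.48 MΩ.
Then V_out = V_in · R2'/(R1 + R2') = 23.4 × 10.48/20.44 = 12.00 V.
(Unloaded it would be 13.5 V; the load pulls it down.)

V_out ≈ 12.0 V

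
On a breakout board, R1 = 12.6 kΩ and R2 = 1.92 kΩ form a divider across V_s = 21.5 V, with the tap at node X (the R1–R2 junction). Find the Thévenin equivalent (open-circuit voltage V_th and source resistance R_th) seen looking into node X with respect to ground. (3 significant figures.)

With X open, the divider is unloaded: V_th = 21.5 × 1.92/14.52 = 2.843 V.
With V_s suppressed (replaced by a short), R_th = R1 ‖ R2 = (12.60 × 1.92)/(12.60 + 1.92) = 1.666 kΩ.

V_th ≈ 2.84 V, R_th ≈ 1.67 kΩ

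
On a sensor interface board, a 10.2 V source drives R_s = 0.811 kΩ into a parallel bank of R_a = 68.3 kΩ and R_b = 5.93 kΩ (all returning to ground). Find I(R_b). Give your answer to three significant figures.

Parallel bank: R_p = 1/(1/68.3 + 1/5.93) = 5.456 kΩ.
Node voltage V_A = V_DC · R_p/(R_s + R_p) = 10.2 × 0.8706 = 8.880 V.
I(R_b) = V_A / R_b = 8.880/5.93 = 1.497 mA.

I ≈ 1.50 mA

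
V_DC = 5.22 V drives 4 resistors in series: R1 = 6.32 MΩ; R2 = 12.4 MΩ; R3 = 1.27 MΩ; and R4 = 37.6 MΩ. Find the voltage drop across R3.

Series total: ΣR = 6.32 + 12.4 + 1.27 + 37.6 = 57.59 MΩ.
Voltage divider: V = V_DC · (1.270 / 57.59) = 5.22 × 0.02205 = 0.1151 V.

V ≈ 0.115 V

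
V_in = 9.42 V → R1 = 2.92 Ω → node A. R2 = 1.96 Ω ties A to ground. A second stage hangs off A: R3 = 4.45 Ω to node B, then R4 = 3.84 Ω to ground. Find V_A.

V_A ≈ 3.31 V

Node A sees R2 in parallel with the series input of stage 2, R3 + R4 = 8.290 Ω.
R2 ‖ (R3+R4) = 1.585 Ω.
V_A = 9.42 × 1.585/(2.92 + 1.585) = 3.315 V.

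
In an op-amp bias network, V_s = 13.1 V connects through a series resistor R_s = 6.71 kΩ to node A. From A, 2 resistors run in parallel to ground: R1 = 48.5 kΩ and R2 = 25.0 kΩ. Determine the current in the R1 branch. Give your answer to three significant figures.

Equivalent of the parallel group: R_p = 16.50 kΩ.
V_A by voltage divider: V_A = 13.1 × 16.50/(6.71 + 16.50) = 9.312 V.
I(R1) = V_A / R1 = 9.312/48.5 = 0.1920 mA.

I ≈ 0.192 mA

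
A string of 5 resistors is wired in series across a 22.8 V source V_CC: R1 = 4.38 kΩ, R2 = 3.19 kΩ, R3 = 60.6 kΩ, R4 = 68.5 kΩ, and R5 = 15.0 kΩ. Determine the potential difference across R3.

V ≈ 9.11 V

Series total: ΣR = 4.38 + 3.19 + 60.6 + 68.5 + 15.0 = 151.7 kΩ.
Voltage divider: V = V_CC · (60.60 / 151.7) = 22.8 × 0.3996 = 9.110 V.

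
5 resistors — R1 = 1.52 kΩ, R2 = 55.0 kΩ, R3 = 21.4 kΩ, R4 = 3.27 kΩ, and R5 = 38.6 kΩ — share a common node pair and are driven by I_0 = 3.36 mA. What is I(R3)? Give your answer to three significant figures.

Total conductance ΣG = 1/1.52 + 1/55.0 + 1/21.4 + 1/3.27 + 1/38.6 = 1.055 (units of 1/kΩ).
Current divider: I(R3) = I_0 · G_k/ΣG = 3.36 × (0.04673/1.055) = 3.36 × 0.04431 = 0.1489 mA.

I ≈ 0.149 mA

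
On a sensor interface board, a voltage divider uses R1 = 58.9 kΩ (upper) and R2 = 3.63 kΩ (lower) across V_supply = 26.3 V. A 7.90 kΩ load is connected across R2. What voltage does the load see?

V_out ≈ 1.07 V

The load sits in parallel with R2, giving an effective lower resistance R2' = R2·R_L/(R2+R_L) = 2.487 kΩ.
Now apply the divider: V_out = 26.3 × 0.04052 = 1.066 V.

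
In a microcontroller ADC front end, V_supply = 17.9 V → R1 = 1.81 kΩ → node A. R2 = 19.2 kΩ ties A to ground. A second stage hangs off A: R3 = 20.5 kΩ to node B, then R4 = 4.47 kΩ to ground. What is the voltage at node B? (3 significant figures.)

V_B ≈ 2.75 V

The second stage (R3 + R4 = 24.97 kΩ) loads node A in parallel with R2.
Effective lower resistance at A: R2 ‖ 24.97 = 10.85 kΩ.
First divider: V_A = V_supply · 10.85/(1.81 + 10.85) = 15.34 V.
Then the unloaded second divider: V_B = V_A × R4/(R3+R4) = 15.34 × 0.1790 = 2.746 V.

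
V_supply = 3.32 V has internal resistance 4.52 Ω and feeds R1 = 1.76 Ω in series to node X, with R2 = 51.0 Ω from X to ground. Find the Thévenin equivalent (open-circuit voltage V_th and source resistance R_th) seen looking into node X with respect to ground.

R1' = 4.52 + 1.76 = 6.280 Ω (source resistance + R1).
Open-circuit (no load on X): V_th = V_supply · R2/(R1' + R2) = 3.32 × 51.0/(6.280 + 51.0) = 2.956 V.
Looking into X with the source shorted: R_th = R1'·R2/(R1'+R2) = 6.280 × 51.0/57.28 = 5.591 Ω.

V_th ≈ 2.96 V, R_th ≈ 5.59 Ω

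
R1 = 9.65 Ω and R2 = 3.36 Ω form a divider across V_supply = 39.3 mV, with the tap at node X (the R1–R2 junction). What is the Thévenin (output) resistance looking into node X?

R_th ≈ 2.49 Ω

With V_supply suppressed (replaced by a short), R_th = R1 ‖ R2 = (9.650 × 3.36)/(9.650 + 3.36) = 2.492 Ω.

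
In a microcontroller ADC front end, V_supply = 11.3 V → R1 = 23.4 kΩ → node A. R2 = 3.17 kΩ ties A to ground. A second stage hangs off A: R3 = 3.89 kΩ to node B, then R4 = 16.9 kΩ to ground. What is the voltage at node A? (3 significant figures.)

The second stage (R3 + R4 = 20.79 kΩ) loads node A in parallel with R2.
R2 ‖ (R3+R4) = 2.751 kΩ.
So V_A = 11.3 × 0.1052 = 1.189 V.

V_A ≈ 1.19 V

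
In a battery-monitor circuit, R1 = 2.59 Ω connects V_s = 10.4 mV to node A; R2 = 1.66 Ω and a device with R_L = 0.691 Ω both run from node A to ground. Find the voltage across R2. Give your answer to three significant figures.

V_out ≈ 1.65 mV

R2 ‖ R_L = (1.66 × 0.691)/(1.66 + 0.691) = 0.4879 Ω.
Voltage divider with the loaded lower leg: V_out = 10.4 × 0.4879/(2.59 + 0.4879) = 10.4 × 0.1585 = 1.649 mV.
(Unloaded it would be 4.06 mV; the load pulls it down.)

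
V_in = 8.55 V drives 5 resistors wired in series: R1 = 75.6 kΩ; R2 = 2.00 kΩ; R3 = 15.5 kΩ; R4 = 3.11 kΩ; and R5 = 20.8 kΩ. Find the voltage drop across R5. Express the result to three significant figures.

ΣR = 75.6 + 2.00 + 15.5 + 3.11 + 20.8 = 117.0 kΩ.
By the voltage-divider rule, V = 8.55 × 20.80/117.0 = 1.520 V.

V ≈ 1.52 V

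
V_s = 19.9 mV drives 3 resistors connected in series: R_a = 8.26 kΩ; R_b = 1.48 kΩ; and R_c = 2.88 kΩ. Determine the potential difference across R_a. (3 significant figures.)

Series total: ΣR = 8.26 + 1.48 + 2.88 = 12.62 kΩ.
Voltage divider: V = V_s · (8.260 / 12.62) = 19.9 × 0.6545 = 13.02 mV.

V ≈ 13.0 mV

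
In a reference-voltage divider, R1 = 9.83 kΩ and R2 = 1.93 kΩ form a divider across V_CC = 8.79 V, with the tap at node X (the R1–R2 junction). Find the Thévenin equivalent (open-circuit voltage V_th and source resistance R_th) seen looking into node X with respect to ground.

Open-circuit (no load on X): V_th = V_CC · R2/(R1 + R2) = 8.79 × 1.93/(9.830 + 1.93) = 1.443 V.
Zeroing V_CC shorts the top of R1 to ground, so R_th = R1 ‖ R2 = 1.613 kΩ.

V_th ≈ 1.44 V, R_th ≈ 1.61 kΩ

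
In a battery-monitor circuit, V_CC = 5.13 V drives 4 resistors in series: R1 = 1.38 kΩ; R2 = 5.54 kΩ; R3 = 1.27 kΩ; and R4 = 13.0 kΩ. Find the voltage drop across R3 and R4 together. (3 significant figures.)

Total series resistance ΣR = 1.38 + 5.54 + 1.27 + 13.0 = 21.19 kΩ.
R_{R3..R4} = 1.27 + 13.0 = 14.27 kΩ.
V = V_CC · R/ΣR = 5.13 × 0.6734 = 3.455 V.

V ≈ 3.45 V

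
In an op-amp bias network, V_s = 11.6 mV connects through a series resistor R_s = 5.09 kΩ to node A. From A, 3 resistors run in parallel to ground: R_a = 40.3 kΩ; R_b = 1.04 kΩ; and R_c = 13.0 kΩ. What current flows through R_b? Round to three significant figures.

I ≈ 1.74 µA

Combine the parallel branches: R_p = (1/40.3 + 1/1.04 + 1/13.0)⁻¹ = 0.9405 kΩ.
V_A by voltage divider: V_A = 11.6 × 0.9405/(5.09 + 0.9405) = 1.809 mV.
I(R_b) = V_A / R_b = 1.809/1.04 = 1.740 µA.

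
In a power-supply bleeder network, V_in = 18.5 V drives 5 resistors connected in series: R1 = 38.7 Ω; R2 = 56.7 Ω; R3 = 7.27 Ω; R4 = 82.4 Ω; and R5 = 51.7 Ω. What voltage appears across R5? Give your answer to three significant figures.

V ≈ 4.04 V

ΣR = 38.7 + 56.7 + 7.27 + 82.4 + 51.7 = 236.8 Ω.
V = V_in · R/ΣR = 18.5 × 0.2184 = 4.040 V.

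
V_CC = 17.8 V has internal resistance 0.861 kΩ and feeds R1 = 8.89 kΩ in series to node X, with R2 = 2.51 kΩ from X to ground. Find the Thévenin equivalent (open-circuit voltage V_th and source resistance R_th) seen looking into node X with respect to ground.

R1' = 0.861 + 8.89 = 9.751 kΩ (source resistance + R1).
Open-circuit (no load on X): V_th = V_CC · R2/(R1' + R2) = 17.8 × 2.51/(9.751 + 2.51) = 3.644 V.
With V_CC suppressed (replaced by a short), R_th = R1' ‖ R2 = (9.751 × 2.51)/(9.751 + 2.51) = 1.996 kΩ.

V_th ≈ 3.64 V, R_th ≈ 2.00 kΩ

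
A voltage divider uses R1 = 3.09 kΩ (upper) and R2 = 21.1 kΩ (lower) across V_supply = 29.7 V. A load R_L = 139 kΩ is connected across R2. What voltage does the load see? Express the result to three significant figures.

V_out ≈ 25.4 V

The load sits in parallel with R2, giving an effective lower resistance R2' = R2·R_L/(R2+R_L) = 18.32 kΩ.
Now apply the divider: V_out = 29.7 × 0.8557 = 25.41 V.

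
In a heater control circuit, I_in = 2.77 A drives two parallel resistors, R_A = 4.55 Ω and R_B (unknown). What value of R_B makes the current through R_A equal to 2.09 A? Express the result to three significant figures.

R_B ≈ 14.0 Ω

The fraction through R_A equals R_B/(R_A+R_B).
With f = 0.7545, R_B = R_A · f/(1−f) = 4.55 × 3.074 = 13.98 Ω.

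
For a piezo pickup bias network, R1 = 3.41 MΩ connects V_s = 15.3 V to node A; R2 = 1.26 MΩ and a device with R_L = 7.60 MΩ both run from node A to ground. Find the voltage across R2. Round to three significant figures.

R2 ‖ R_L = (1.26 × 7.60)/(1.26 + 7.60) = 1.081 MΩ.
Now apply the divider: V_out = 15.3 × 0.2407 = 3.682 V.

V_out ≈ 3.68 V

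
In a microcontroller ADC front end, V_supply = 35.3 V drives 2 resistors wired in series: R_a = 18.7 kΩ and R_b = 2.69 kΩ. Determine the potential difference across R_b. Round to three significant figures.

Series total: ΣR = 18.7 + 2.69 = 21.39 kΩ.
V = V_supply · R/ΣR = 35.3 × 0.1258 = 4.439 V.

V ≈ 4.44 V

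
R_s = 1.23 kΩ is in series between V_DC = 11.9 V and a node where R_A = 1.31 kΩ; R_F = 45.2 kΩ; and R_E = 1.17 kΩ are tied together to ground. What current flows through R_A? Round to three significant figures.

Parallel bank: R_p = 1/(1/1.31 + 1/45.2 + 1/1.17) = 0.6097 kΩ.
V_A = 11.9 × 0.6097/1.840 = 3.944 V.
I(R_A) = V_A / R_A = 3.944/1.31 = 3.011 mA.

I ≈ 3.01 mA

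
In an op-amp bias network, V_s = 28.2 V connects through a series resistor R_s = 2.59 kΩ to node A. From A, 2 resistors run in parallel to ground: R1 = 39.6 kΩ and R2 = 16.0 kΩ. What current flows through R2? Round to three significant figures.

Equivalent of the parallel group: R_p = 11.40 kΩ.
V_A = 28.2 × 11.40/13.99 = 22.98 V.
I(R2) = V_A / R2 = 22.98/16.0 = 1.436 mA.
(Equivalently: I_total = 2.016 mA, then current-divider fraction G_k/ΣG = 0.7122.)

I ≈ 1.44 mA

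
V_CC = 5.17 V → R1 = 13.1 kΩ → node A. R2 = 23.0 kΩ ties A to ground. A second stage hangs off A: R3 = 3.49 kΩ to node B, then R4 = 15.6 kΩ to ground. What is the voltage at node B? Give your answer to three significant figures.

Node A sees R2 in parallel with the series input of stage 2, R3 + R4 = 19.09 kΩ.
R2 ‖ (R3+R4) = 10.43 kΩ.
V_A = 5.17 × 10.43/(13.1 + 10.43) = 2.292 V.
V_B = V_A × 0.8172 = 1.873 V.

V_B ≈ 1.87 V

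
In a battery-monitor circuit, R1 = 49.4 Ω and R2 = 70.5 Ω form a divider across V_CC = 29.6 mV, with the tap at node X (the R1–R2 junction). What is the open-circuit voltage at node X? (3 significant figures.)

V_th ≈ 17.4 mV

V_th is the unloaded tap voltage: V_CC · R2/(R1+R2) = 29.6 × 0.5880 = 17.40 mV.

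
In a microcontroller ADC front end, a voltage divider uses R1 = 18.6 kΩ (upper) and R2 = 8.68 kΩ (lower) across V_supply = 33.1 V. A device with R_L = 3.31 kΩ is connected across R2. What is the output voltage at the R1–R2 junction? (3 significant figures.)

V_out ≈ 3.78 V

R2 ‖ R_L = (8.68 × 3.31)/(8.68 + 3.31) = 2.396 kΩ.
Now apply the divider: V_out = 33.1 × 0.1141 = 3.778 V.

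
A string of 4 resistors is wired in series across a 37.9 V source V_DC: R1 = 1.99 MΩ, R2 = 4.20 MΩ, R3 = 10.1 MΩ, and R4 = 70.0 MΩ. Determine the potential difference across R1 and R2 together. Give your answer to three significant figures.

Series total: ΣR = 1.99 + 4.20 + 10.1 + 70.0 = 86.29 MΩ.
R_{R1..R2} = 1.99 + 4.20 = 6.190 MΩ.
V = V_DC · R/ΣR = 37.9 × 0.07173 = 2.719 V.

V ≈ 2.72 V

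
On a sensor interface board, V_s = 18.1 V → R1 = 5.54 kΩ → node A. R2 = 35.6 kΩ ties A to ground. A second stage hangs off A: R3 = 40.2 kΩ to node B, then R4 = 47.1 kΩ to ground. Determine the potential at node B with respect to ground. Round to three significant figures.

Node A sees R2 in parallel with the series input of stage 2, R3 + R4 = 87.30 kΩ.
Effective lower resistance at A: R2 ‖ 87.30 = 25.29 kΩ.
V_A = 18.1 × 25.29/(5.54 + 25.29) = 14.85 V.
Stage 2 is unloaded, so V_B = V_A · R4/(R3+R4) = 14.85 × 47.1/87.30 = 8.010 V.

V_B ≈ 8.01 V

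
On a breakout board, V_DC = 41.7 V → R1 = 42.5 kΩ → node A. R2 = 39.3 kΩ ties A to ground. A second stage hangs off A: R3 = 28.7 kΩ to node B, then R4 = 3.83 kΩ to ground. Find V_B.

V_B ≈ 1.45 V

Looking into the second stage from A: R3 + R4 = 32.53 kΩ appears in parallel with R2.
R2 ‖ (R3+R4) = 17.80 kΩ.
First divider: V_A = V_DC · 17.80/(42.5 + 17.80) = 12.31 V.
Then the unloaded second divider: V_B = V_A × R4/(R3+R4) = 12.31 × 0.1177 = 1.449 V.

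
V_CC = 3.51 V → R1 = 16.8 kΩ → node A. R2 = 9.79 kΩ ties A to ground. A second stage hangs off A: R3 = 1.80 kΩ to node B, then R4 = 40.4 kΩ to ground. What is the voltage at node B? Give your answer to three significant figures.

The second stage (R3 + R4 = 42.20 kΩ) loads node A in parallel with R2.
R2 ‖ (R3+R4) = 7.946 kΩ.
V_A = 3.51 × 7.946/(16.8 + 7.946) = 1.127 V.
V_B = V_A × 0.9573 = 1.079 V.

V_B ≈ 1.08 V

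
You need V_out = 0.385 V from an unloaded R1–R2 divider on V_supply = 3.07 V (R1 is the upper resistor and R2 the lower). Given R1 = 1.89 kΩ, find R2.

R2 ≈ 0.271 kΩ

V_out/V_supply = R2/(R1+R2) = 0.1254.
Rearranging, R2 = R1·k/(1−k) = 1.89 × 0.1434 = 0.2710 kΩ.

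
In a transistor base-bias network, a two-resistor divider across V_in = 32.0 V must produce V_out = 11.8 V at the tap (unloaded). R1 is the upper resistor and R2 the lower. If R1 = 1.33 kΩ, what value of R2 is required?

R2 ≈ 0.777 kΩ

The divider ratio is R2/(R1+R2) = 11.8/32.0 = 0.3688.
Rearranging, R2 = R1·k/(1−k) = 1.33 × 0.5842 = 0.7769 kΩ.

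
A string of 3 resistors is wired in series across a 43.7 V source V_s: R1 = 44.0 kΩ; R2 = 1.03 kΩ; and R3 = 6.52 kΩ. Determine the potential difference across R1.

ΣR = 44.0 + 1.03 + 6.52 = 51.55 kΩ.
V = V_s · R/ΣR = 43.7 × 0.8535 = 37.30 V.

V ≈ 37.3 V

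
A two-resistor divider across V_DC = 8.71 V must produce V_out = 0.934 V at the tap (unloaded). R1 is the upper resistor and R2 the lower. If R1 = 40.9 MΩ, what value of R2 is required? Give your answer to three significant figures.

R2 ≈ 4.91 MΩ

V_out/V_DC = R2/(R1+R2) = 0.1072.
So R2 = R1 · V_out/(V_DC − V_out) = 40.9 × 0.934/(8.71 − 0.934) = 40.9 × 0.1201 = 4.913 MΩ.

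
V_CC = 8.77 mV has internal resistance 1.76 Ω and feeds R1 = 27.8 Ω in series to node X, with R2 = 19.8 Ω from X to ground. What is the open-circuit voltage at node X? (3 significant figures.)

V_th ≈ 3.52 mV

R1' = 1.76 + 27.8 = 29.56 Ω (source resistance + R1).
V_th is the unloaded tap voltage: V_CC · R2/(R1'+R2) = 8.77 × 0.4011 = 3.518 mV.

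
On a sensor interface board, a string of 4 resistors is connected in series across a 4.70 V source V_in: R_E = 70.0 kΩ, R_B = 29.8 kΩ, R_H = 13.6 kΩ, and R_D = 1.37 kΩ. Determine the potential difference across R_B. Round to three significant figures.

V ≈ 1.22 V

Series total: ΣR = 70.0 + 29.8 + 13.6 + 1.37 = 114.8 kΩ.
By the voltage-divider rule, V = 4.70 × 29.80/114.8 = 1.220 V.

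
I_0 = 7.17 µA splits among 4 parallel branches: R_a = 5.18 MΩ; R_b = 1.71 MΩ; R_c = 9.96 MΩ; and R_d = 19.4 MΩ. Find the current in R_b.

Total conductance ΣG = 1/5.18 + 1/1.71 + 1/9.96 + 1/19.4 = 0.9298 (units of 1/MΩ).
Current divider: I(R_b) = I_0 · G_k/ΣG = 7.17 × (0.5848/0.9298) = 7.17 × 0.6290 = 4.510 µA.

I ≈ 4.51 µA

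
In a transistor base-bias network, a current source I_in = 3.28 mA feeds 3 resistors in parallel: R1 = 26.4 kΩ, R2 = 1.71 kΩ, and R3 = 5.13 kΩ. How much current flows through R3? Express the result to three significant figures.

I ≈ 0.782 mA

Total conductance ΣG = 1/26.4 + 1/1.71 + 1/5.13 = 0.8176 (units of 1/kΩ).
R3 takes the fraction G_k/ΣG = 0.1949/0.8176 = 0.2384, so I = 3.28 × 0.2384 = 0.7820 mA.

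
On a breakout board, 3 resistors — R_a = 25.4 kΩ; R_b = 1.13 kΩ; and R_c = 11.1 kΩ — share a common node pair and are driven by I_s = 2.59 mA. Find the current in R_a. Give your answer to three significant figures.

Conductances: ΣG = 1/25.4 + 1/1.13 + 1/11.1 = 1.014 (1/kΩ).
R_a takes the fraction G_k/ΣG = 0.03937/1.014 = 0.03881, so I = 2.59 × 0.03881 = 0.1005 mA.

I ≈ 0.101 mA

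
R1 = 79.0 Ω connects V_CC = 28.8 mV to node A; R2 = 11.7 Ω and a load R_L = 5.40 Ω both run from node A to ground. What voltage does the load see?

V_out ≈ 1.29 mV

First combine the lower leg with the load: R2 ‖ R_L = 3.695 Ω.
Then V_out = V_CC · R2'/(R1 + R2') = 28.8 × 3.695/82.69 = 1.287 mV.
(Unloaded it would be 3.72 mV; the load pulls it down.)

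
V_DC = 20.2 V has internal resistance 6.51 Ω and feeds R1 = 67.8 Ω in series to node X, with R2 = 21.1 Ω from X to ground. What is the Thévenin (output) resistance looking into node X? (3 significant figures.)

R_th ≈ 16.4 Ω

R1' = 6.51 + 67.8 = 74.31 Ω (source resistance + R1).
Zeroing V_DC shorts the top of R1' to ground, so R_th = R1' ‖ R2 = 16.43 Ω.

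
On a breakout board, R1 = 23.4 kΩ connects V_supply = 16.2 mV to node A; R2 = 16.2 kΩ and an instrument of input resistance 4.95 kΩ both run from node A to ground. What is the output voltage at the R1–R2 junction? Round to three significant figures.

V_out ≈ 2.26 mV

R2 ‖ R_L = (16.2 × 4.95)/(16.2 + 4.95) = 3.791 kΩ.
Now apply the divider: V_out = 16.2 × 0.1394 = 2.259 mV.
(Unloaded it would be 6.63 mV; the load pulls it down.)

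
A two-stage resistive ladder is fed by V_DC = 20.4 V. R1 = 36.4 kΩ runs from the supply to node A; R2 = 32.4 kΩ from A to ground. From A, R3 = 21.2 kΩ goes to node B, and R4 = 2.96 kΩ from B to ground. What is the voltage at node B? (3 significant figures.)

The second stage (R3 + R4 = 24.16 kΩ) loads node A in parallel with R2.
R2 ‖ (R3+R4) = 13.84 kΩ.
First divider: V_A = V_DC · 13.84/(36.4 + 13.84) = 5.620 V.
Then the unloaded second divider: V_B = V_A × R4/(R3+R4) = 5.620 × 0.1225 = 0.6885 V.

V_B ≈ 0.689 V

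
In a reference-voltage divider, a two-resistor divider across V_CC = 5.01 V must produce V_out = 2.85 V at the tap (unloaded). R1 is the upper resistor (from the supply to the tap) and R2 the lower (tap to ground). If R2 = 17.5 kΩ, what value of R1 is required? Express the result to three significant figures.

V_out/V_CC = R2/(R1+R2) = 0.5689.
R1 = R2·(1/k − 1) = 17.5 × 0.7579 = 13.26 kΩ.

R1 ≈ 13.3 kΩ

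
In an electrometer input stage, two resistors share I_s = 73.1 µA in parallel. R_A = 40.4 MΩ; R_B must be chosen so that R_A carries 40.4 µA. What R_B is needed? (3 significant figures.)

R_B ≈ 49.9 MΩ

In a two-way split, I_A/I_s = R_B/(R_A + R_B).
With f = 0.5527, R_B = R_A · f/(1−f) = 40.4 × 1.235 = 49.91 MΩ.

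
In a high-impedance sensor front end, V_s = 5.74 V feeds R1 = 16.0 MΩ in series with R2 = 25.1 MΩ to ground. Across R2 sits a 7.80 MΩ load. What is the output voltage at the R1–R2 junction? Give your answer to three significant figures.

The load sits in parallel with R2, giving an effective lower resistance R2' = R2·R_L/(R2+R_L) = 5.951 MΩ.
Voltage divider with the loaded lower leg: V_out = 5.74 × 5.951/(16.0 + 5.951) = 5.74 × 0.2711 = 1.556 V.

V_out ≈ 1.56 V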